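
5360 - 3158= 2202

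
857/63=857/63 = 13.60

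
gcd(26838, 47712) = 2982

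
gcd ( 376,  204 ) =4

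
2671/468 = 5 + 331/468= 5.71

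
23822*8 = 190576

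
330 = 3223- 2893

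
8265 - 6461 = 1804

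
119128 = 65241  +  53887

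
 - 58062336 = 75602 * ( - 768 )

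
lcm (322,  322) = 322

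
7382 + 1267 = 8649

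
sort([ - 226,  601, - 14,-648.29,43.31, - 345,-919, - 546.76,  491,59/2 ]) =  [ - 919, - 648.29,  -  546.76, - 345 , - 226,-14,59/2, 43.31,  491,601 ] 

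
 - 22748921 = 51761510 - 74510431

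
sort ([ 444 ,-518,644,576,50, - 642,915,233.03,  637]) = [ -642, - 518 , 50,233.03,444,576,637, 644, 915]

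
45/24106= 45/24106 = 0.00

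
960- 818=142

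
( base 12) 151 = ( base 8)315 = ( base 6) 541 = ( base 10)205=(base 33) 67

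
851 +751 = 1602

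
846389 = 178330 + 668059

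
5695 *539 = 3069605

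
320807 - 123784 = 197023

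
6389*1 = 6389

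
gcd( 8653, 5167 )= 1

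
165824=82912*2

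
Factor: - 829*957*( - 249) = 3^2* 11^1*29^1 * 83^1*829^1 = 197544897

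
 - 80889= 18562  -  99451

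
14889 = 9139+5750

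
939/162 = 5  +  43/54 = 5.80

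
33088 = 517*64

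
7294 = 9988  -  2694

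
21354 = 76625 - 55271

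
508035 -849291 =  - 341256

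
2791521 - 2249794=541727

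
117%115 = 2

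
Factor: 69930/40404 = 2^(-1)*3^2* 5^1 * 13^ ( - 1)= 45/26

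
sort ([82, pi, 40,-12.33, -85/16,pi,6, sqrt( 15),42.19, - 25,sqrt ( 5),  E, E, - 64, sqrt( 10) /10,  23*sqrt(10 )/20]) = [ - 64, - 25, - 12.33, - 85/16, sqrt(10 ) /10,sqrt( 5), E, E,pi,pi, 23*sqrt (10) /20 , sqrt ( 15),6, 40,42.19,  82]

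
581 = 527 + 54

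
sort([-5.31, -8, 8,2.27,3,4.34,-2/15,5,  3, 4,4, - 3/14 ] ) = [ - 8,-5.31, - 3/14, -2/15,2.27,  3,  3,4,4, 4.34, 5,8 ] 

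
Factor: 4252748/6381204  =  3^( -1 )  *47^1  *  59^(- 1 )*9013^(-1) * 22621^1=1063187/1595301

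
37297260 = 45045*828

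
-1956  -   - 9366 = 7410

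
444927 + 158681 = 603608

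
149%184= 149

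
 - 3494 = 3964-7458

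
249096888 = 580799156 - 331702268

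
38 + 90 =128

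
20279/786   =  25 + 629/786 = 25.80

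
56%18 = 2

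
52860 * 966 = 51062760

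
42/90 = 7/15 =0.47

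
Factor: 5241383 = 7^4*37^1*59^1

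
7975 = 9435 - 1460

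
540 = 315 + 225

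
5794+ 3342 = 9136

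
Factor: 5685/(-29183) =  -15/77 = - 3^1*5^1*7^(- 1)*11^( - 1)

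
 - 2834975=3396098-6231073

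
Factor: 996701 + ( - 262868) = 3^3*27179^1 = 733833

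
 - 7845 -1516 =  - 9361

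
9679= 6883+2796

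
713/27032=23/872 = 0.03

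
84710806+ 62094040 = 146804846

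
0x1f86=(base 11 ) 6077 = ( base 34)6XC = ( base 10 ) 8070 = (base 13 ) 389a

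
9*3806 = 34254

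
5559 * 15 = 83385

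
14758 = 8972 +5786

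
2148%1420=728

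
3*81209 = 243627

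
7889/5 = 7889/5 = 1577.80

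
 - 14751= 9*( - 1639) 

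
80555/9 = 80555/9 = 8950.56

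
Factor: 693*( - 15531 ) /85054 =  - 10762983/85054 = - 2^( - 1)*3^3*7^1 * 11^1*23^( - 1)*31^1*43^( - 2 )*167^1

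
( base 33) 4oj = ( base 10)5167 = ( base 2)1010000101111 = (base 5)131132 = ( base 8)12057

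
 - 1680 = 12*( - 140 )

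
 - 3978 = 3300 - 7278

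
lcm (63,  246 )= 5166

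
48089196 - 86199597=  -  38110401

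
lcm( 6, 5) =30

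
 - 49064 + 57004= 7940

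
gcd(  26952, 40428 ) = 13476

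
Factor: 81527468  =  2^2*11^1*29^1*181^1 * 353^1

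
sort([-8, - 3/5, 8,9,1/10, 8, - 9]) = [ - 9, - 8, - 3/5,  1/10,8,8, 9 ] 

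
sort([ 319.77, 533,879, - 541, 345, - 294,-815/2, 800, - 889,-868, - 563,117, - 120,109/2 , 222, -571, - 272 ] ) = [ - 889, - 868 , - 571, -563, -541 ,-815/2 , - 294,-272 , - 120, 109/2,117,  222, 319.77, 345,533,800,879]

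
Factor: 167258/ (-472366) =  - 7^1*13^1*257^( - 1) = - 91/257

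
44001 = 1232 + 42769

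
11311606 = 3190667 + 8120939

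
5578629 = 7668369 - 2089740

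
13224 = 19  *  696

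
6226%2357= 1512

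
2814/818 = 3  +  180/409= 3.44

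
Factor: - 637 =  - 7^2*13^1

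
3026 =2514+512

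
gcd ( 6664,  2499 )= 833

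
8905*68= 605540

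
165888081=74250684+91637397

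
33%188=33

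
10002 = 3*3334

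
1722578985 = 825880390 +896698595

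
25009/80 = 25009/80 = 312.61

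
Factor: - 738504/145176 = -117/23 = -3^2*13^1*23^(  -  1) 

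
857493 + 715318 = 1572811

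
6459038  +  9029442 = 15488480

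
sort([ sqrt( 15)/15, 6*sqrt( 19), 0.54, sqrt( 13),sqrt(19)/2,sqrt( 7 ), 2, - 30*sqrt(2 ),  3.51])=[ - 30*sqrt(2),sqrt(15)/15, 0.54, 2, sqrt( 19)/2,sqrt ( 7 ),  3.51,  sqrt ( 13), 6*sqrt(19)] 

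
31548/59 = 31548/59 = 534.71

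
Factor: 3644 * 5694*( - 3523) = - 73098501528 = - 2^3*3^1 * 13^2*73^1 *271^1*911^1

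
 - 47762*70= -3343340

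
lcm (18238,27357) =54714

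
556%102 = 46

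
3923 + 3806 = 7729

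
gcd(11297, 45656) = 13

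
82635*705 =58257675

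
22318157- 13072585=9245572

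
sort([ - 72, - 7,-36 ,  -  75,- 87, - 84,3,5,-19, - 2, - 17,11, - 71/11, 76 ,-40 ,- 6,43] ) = [ - 87, - 84, - 75,-72, - 40, - 36,- 19, -17, - 7, - 71/11, - 6,- 2,3 , 5,11,  43, 76]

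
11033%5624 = 5409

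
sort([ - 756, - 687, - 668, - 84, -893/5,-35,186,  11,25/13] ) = [ - 756, - 687, - 668, - 893/5, - 84, - 35,25/13 , 11  ,  186]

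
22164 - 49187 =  - 27023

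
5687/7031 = 5687/7031 = 0.81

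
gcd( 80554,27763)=1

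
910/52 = 35/2 = 17.50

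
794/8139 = 794/8139 =0.10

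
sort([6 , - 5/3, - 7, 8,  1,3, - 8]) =[ - 8, - 7, - 5/3,1,  3, 6,8 ]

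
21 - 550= - 529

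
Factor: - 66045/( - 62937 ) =85/81 = 3^ ( - 4)*5^1 *17^1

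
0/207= 0=0.00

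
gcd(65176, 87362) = 2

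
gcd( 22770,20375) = 5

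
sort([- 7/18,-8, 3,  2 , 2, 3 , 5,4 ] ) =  [ - 8 , - 7/18, 2,  2,  3 , 3 , 4 , 5]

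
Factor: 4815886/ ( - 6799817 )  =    -  2^1 * 131^( - 1)*51907^(-1) * 2407943^1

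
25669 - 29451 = - 3782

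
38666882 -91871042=  -  53204160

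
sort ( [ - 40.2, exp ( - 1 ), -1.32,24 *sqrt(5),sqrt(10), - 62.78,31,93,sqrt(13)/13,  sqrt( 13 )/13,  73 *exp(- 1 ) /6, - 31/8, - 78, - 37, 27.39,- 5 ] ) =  [- 78, -62.78, - 40.2, -37, -5, -31/8, - 1.32,sqrt(13 ) /13,sqrt( 13)/13, exp(- 1), sqrt(10 ) , 73*exp ( - 1) /6,27.39 , 31,24* sqrt ( 5 ), 93]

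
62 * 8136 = 504432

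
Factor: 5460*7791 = 2^2 * 3^2 *5^1*7^3*13^1*53^1=42538860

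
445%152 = 141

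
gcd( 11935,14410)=55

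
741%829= 741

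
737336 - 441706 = 295630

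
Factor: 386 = 2^1*193^1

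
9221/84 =109+ 65/84 =109.77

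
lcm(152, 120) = 2280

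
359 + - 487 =  -  128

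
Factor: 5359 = 23^1*233^1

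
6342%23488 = 6342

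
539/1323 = 11/27 = 0.41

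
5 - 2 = 3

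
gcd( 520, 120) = 40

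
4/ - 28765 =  - 4/28765 = - 0.00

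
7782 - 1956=5826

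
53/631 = 53/631 = 0.08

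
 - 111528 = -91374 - 20154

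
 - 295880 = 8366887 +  - 8662767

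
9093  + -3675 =5418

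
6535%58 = 39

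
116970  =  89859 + 27111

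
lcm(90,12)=180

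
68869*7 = 482083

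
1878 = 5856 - 3978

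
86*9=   774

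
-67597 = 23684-91281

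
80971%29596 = 21779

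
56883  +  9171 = 66054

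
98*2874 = 281652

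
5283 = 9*587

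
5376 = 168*32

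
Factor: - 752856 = - 2^3 * 3^1 * 13^1*19^1*127^1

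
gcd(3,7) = 1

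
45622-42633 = 2989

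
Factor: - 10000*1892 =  - 2^6*5^4*11^1*43^1 = -  18920000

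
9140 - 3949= 5191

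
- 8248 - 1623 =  - 9871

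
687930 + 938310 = 1626240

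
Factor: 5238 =2^1*3^3* 97^1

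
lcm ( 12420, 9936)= 49680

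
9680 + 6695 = 16375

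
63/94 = 63/94 =0.67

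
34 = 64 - 30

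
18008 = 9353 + 8655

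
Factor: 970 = 2^1 * 5^1 * 97^1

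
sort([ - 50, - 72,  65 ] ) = [ - 72,-50, 65]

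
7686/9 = 854 = 854.00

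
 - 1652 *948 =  -1566096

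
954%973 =954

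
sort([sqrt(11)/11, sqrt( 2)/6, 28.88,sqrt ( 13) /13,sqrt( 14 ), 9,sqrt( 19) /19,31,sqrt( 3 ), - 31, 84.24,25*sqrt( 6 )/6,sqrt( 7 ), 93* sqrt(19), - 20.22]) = [-31,-20.22,sqrt(19)/19,sqrt( 2)/6,sqrt (13)/13,sqrt( 11 )/11, sqrt(3), sqrt( 7), sqrt( 14 ),9,  25 *sqrt( 6)/6,28.88, 31, 84.24, 93*sqrt( 19 )] 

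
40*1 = 40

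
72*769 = 55368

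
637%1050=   637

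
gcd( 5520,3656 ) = 8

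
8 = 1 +7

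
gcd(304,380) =76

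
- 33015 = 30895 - 63910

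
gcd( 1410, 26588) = 2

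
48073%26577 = 21496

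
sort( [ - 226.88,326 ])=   [  -  226.88 , 326]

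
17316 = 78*222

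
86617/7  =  12373+6/7 = 12373.86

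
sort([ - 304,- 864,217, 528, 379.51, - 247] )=[ - 864 , - 304 , - 247,217, 379.51,  528] 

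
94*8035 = 755290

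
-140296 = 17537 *(  -  8 ) 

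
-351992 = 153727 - 505719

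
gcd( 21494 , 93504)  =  2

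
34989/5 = 6997 + 4/5=6997.80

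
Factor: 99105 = 3^1*5^1 *6607^1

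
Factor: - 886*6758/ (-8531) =2^2 * 19^( - 1) *31^1 * 109^1*443^1*449^( - 1 ) = 5987588/8531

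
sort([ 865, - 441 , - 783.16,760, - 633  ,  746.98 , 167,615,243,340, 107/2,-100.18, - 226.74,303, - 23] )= [ - 783.16,  -  633,-441, - 226.74, - 100.18 , - 23, 107/2  ,  167, 243,303, 340,615,746.98,760, 865] 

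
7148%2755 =1638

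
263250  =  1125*234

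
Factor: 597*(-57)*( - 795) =27053055 = 3^3 * 5^1 * 19^1* 53^1*199^1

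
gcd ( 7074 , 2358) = 2358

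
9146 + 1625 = 10771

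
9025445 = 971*9295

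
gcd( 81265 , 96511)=1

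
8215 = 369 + 7846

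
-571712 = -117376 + - 454336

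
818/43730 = 409/21865 = 0.02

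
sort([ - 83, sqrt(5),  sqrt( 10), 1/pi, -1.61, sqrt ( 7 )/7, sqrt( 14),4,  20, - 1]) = [ - 83, - 1.61 , - 1, 1/pi,sqrt(7)/7,sqrt(5), sqrt(10 ), sqrt( 14 ),4, 20] 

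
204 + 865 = 1069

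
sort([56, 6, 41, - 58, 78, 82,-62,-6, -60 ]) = [- 62, - 60, - 58, - 6, 6,41, 56,78, 82]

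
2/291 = 2/291 = 0.01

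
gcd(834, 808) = 2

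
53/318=1/6 = 0.17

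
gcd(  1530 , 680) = 170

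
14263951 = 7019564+7244387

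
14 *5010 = 70140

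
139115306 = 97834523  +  41280783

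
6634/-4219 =-6634/4219 = - 1.57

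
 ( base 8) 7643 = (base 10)4003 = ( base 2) 111110100011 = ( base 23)7D1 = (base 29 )4m1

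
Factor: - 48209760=-2^5*3^2*5^1*33479^1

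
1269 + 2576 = 3845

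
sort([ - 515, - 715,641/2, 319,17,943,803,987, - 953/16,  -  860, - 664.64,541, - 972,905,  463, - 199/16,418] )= [ - 972,-860,-715, - 664.64, - 515, - 953/16,-199/16, 17,319,641/2,  418, 463,541,803 , 905,943,987]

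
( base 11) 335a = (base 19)c4d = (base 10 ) 4421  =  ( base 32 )4A5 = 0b1000101000101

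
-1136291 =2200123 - 3336414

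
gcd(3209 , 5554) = 1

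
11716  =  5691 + 6025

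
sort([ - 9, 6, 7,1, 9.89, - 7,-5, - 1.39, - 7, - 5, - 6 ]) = [ - 9 , - 7,-7,-6 ,  -  5, - 5, - 1.39, 1, 6,7, 9.89] 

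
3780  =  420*9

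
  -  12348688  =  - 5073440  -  7275248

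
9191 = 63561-54370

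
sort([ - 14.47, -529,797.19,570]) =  [ - 529,  -  14.47,570,  797.19 ]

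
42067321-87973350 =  - 45906029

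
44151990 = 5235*8434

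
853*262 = 223486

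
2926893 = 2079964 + 846929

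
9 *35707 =321363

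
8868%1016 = 740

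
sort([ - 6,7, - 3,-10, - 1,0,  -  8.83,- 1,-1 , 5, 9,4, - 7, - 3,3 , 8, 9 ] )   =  [ - 10 , - 8.83, - 7, - 6 , - 3, - 3 , - 1,-1, - 1,0,3,4,5,  7, 8,9,9 ] 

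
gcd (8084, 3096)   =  172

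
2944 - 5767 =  - 2823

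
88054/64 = 44027/32 = 1375.84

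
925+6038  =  6963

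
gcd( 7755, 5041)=1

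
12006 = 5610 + 6396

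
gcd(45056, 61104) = 16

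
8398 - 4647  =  3751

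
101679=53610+48069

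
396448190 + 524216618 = 920664808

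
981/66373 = 981/66373 = 0.01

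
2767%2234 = 533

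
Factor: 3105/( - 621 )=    - 5 = - 5^1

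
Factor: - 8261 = -11^1*751^1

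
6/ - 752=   -  3/376 = - 0.01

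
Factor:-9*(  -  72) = 648  =  2^3*3^4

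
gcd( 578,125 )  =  1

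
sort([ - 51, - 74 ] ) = [ - 74, - 51]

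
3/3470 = 3/3470 = 0.00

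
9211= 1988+7223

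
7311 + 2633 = 9944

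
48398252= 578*83734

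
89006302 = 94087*946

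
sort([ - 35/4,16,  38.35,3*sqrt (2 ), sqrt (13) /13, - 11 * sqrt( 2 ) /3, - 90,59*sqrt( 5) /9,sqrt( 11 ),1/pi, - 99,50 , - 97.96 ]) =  [-99,-97.96, - 90, - 35/4, - 11*sqrt(2 ) /3,sqrt(13) /13, 1/pi,sqrt(11 ), 3*sqrt( 2),59*sqrt(5 )/9,  16,38.35,50 ] 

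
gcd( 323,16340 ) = 19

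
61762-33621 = 28141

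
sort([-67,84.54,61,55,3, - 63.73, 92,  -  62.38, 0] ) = [ - 67, - 63.73, - 62.38, 0, 3, 55 , 61, 84.54,  92] 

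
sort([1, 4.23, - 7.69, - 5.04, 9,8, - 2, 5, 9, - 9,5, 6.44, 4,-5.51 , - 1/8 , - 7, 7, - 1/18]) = [ - 9, - 7.69 , - 7 , - 5.51, -5.04,- 2, - 1/8, - 1/18,1, 4,4.23,5,5, 6.44,7, 8,9, 9]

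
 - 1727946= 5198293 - 6926239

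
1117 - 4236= - 3119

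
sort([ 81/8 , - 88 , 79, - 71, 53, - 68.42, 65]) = [- 88, - 71, - 68.42 , 81/8, 53,  65, 79]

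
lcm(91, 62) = 5642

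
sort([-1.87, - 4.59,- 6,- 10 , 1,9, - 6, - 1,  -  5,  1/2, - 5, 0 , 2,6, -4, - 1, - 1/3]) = [- 10,- 6,- 6,- 5 ,- 5,-4.59,  -  4, - 1.87, - 1, - 1, - 1/3,0  ,  1/2,1, 2, 6,9 ]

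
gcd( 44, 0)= 44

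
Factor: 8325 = 3^2*5^2 * 37^1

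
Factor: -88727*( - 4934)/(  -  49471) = -2^1*61^( - 1)*83^1*811^(  -  1) * 1069^1*2467^1 = -437779018/49471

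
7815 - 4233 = 3582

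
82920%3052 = 516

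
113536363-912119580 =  - 798583217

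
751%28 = 23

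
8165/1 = 8165 =8165.00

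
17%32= 17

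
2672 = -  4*( - 668 )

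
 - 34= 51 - 85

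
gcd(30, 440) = 10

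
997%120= 37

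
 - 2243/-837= 2+569/837 = 2.68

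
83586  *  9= 752274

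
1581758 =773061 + 808697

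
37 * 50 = 1850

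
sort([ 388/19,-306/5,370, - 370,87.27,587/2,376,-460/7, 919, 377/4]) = [-370,-460/7, - 306/5 , 388/19 , 87.27, 377/4,587/2,370,376,919 ]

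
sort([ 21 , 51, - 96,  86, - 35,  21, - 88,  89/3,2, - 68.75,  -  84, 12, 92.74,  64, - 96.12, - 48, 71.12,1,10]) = [ - 96.12, - 96,-88, - 84, - 68.75, - 48, - 35, 1, 2, 10 , 12,21,21 , 89/3, 51, 64,71.12 , 86,  92.74 ] 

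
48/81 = 16/27 = 0.59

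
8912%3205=2502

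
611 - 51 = 560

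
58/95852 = 29/47926 = 0.00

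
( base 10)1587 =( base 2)11000110011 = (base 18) 4G3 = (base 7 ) 4425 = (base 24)2I3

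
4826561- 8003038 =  - 3176477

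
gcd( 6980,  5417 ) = 1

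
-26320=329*( - 80) 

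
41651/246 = 169 + 77/246  =  169.31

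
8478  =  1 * 8478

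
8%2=0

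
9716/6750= 4858/3375 = 1.44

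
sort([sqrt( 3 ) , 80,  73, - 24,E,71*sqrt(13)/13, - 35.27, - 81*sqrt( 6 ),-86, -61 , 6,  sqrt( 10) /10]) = [-81*sqrt ( 6), - 86, - 61, - 35.27,-24,  sqrt( 10)/10, sqrt( 3),E, 6 , 71 *sqrt( 13 )/13, 73,80 ] 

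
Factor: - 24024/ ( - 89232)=2^(- 1)*7^1*13^ ( - 1 ) = 7/26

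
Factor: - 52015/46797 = -3^( - 1)*5^1*19^( - 1 )*101^1* 103^1*821^(- 1) 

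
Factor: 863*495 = 427185 = 3^2*5^1*11^1*863^1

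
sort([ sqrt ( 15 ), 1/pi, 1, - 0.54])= [-0.54,1/pi, 1, sqrt( 15)] 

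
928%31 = 29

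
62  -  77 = -15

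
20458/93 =20458/93 = 219.98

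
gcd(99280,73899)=17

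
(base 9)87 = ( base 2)1001111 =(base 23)3a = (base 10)79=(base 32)2F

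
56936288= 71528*796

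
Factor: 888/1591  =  2^3*3^1*43^( - 1)=24/43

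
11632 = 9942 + 1690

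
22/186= 11/93 = 0.12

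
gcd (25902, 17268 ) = 8634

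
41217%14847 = 11523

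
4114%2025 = 64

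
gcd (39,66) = 3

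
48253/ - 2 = - 48253/2 = - 24126.50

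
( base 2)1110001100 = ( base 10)908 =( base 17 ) 327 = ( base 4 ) 32030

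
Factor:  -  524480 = - 2^6*5^1*11^1*149^1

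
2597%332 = 273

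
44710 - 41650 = 3060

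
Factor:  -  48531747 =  - 3^1*11^1 * 1470659^1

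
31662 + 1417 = 33079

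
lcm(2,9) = 18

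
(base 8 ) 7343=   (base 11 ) 2955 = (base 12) 2257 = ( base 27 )564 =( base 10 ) 3811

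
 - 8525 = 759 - 9284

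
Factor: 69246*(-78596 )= - 2^3  *3^2 * 7^2*401^1*3847^1=-5442458616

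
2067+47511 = 49578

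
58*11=638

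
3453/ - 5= - 691 + 2/5 = - 690.60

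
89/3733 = 89/3733  =  0.02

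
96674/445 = 96674/445 = 217.24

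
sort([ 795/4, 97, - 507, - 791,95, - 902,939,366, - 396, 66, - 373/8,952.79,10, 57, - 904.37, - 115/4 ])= [-904.37, - 902, - 791, - 507, - 396,  -  373/8,- 115/4 , 10, 57,66,95, 97, 795/4, 366, 939, 952.79]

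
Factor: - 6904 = - 2^3 * 863^1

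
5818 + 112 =5930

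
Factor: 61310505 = 3^1*5^1*223^1*18329^1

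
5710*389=2221190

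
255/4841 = 255/4841 = 0.05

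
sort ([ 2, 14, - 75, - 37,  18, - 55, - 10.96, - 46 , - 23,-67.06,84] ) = [  -  75, - 67.06,  -  55,- 46,  -  37, - 23 ,-10.96, 2,14, 18,84]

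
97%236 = 97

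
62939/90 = 62939/90 = 699.32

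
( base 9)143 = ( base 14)88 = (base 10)120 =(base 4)1320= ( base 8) 170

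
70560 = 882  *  80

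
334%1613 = 334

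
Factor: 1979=1979^1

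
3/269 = 3/269= 0.01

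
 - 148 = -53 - 95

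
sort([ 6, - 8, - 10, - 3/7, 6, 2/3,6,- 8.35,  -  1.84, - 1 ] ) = [  -  10,- 8.35, - 8, - 1.84,-1,-3/7 , 2/3,6,6,6]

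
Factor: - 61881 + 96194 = 34313 = 34313^1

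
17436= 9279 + 8157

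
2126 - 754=1372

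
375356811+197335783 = 572692594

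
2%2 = 0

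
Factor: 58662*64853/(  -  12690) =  - 211355927/705 = - 3^( - 1 ) * 5^( - 1)*47^( - 1 ) * 3259^1* 64853^1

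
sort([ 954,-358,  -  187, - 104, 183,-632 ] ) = [-632,  -  358, - 187, - 104 , 183, 954] 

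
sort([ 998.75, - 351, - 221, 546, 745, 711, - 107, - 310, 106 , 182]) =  [-351, - 310, - 221,-107, 106, 182, 546, 711,745,998.75] 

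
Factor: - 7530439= - 7^1*17^1*63281^1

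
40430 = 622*65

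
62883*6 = 377298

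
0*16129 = 0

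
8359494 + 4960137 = 13319631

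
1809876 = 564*3209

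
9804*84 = 823536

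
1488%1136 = 352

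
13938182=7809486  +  6128696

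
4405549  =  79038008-74632459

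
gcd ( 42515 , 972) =1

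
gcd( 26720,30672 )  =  16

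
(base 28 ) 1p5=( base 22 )31F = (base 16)5d1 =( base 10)1489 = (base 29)1ma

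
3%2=1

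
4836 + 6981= 11817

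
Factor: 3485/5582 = 2^ ( - 1)*5^1 * 17^1 *41^1*2791^(-1 ) 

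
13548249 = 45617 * 297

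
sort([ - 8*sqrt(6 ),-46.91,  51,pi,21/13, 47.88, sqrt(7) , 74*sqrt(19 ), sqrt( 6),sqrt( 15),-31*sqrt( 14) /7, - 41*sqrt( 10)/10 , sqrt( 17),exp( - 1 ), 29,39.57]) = [ - 46.91, - 8 * sqrt ( 6 ), - 31*sqrt(14)/7, - 41*sqrt( 10)/10 , exp( - 1), 21/13,sqrt(6), sqrt(7), pi,sqrt(15),sqrt( 17),29,39.57,47.88,  51, 74 * sqrt (19) ] 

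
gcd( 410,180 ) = 10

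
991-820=171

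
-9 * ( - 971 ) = 8739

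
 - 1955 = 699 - 2654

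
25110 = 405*62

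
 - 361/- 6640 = 361/6640=0.05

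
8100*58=469800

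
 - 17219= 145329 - 162548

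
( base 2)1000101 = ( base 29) 2b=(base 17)41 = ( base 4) 1011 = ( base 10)69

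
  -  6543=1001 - 7544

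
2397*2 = 4794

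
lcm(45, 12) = 180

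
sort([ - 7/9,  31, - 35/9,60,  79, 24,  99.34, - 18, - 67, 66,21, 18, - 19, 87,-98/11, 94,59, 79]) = [-67, -19,-18, - 98/11, - 35/9, - 7/9, 18,  21, 24,  31, 59,60 , 66,  79, 79, 87,94, 99.34]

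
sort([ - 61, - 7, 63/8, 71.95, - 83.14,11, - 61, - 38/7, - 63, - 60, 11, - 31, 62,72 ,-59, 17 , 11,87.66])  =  [ - 83.14, - 63 , - 61, - 61, - 60, - 59, - 31, - 7, - 38/7 , 63/8,11, 11, 11, 17 , 62, 71.95, 72,87.66]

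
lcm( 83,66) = 5478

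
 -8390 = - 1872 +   -  6518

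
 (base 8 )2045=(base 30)15b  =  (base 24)1K5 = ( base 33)W5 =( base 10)1061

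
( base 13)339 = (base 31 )HS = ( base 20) 17f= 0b1000101011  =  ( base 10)555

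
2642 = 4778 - 2136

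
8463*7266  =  61492158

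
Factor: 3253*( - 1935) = - 6294555 = - 3^2*5^1*43^1*3253^1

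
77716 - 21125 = 56591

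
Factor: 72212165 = 5^1*59^1 * 244787^1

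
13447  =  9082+4365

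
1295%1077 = 218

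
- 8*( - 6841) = 54728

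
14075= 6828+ 7247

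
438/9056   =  219/4528 = 0.05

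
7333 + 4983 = 12316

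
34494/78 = 5749/13=442.23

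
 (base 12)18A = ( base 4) 3322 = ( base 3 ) 100021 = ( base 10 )250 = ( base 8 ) 372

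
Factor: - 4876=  - 2^2*23^1*53^1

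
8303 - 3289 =5014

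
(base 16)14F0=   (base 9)7315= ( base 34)4LM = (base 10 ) 5360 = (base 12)3128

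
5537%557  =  524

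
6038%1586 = 1280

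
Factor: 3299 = 3299^1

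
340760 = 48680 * 7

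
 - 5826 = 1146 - 6972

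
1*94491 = 94491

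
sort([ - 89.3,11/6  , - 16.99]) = [ - 89.3 , - 16.99,11/6]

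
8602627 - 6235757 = 2366870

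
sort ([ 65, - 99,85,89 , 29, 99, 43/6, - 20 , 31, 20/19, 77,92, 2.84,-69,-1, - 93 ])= [ - 99,- 93,  -  69, - 20, - 1,20/19, 2.84,43/6,29,31,65,77,85, 89,92,99 ]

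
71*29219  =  2074549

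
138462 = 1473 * 94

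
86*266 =22876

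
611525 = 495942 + 115583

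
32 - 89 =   -  57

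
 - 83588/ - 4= 20897/1  =  20897.00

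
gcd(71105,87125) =5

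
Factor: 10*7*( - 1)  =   - 2^1*5^1*7^1 = - 70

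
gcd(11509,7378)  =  17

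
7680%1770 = 600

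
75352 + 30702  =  106054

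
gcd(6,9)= 3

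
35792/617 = 58 + 6/617 = 58.01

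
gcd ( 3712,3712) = 3712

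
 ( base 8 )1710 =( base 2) 1111001000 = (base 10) 968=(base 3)1022212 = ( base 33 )tb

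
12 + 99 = 111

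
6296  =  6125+171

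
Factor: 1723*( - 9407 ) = -23^1*409^1*1723^1 = -16208261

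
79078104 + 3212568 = 82290672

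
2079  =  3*693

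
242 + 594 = 836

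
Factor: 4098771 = 3^2*455419^1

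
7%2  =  1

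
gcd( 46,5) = 1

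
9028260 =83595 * 108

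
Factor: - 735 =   -  3^1*  5^1*7^2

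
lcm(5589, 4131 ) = 95013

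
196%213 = 196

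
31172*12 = 374064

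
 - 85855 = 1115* ( - 77 ) 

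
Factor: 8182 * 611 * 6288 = 2^5 * 3^1 *13^1*47^1 *131^1*4091^1 = 31434982176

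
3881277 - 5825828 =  - 1944551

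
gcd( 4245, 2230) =5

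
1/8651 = 1/8651 = 0.00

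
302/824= 151/412= 0.37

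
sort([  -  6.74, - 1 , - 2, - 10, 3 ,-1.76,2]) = [-10 , -6.74, - 2, - 1.76,-1, 2,3]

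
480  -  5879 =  - 5399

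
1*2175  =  2175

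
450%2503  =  450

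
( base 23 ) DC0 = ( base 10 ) 7153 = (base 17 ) 17cd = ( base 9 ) 10727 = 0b1101111110001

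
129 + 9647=9776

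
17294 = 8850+8444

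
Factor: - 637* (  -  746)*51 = 24235302= 2^1*3^1*7^2*13^1 * 17^1*373^1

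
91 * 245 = 22295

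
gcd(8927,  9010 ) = 1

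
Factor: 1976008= 2^3*247001^1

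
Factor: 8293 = 8293^1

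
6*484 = 2904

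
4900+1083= 5983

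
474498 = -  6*( - 79083 ) 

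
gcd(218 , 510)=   2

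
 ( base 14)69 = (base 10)93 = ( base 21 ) 49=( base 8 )135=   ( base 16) 5D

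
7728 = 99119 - 91391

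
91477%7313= 3721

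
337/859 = 337/859 = 0.39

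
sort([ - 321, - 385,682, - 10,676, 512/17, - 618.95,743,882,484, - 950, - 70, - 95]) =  [-950, - 618.95, - 385,-321, - 95, - 70, - 10, 512/17, 484,676, 682,743,882]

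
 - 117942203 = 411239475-529181678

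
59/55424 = 59/55424 = 0.00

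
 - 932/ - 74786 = 466/37393=   0.01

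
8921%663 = 302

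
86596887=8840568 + 77756319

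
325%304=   21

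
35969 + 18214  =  54183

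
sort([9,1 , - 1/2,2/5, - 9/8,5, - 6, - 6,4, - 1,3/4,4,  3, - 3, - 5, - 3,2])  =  [  -  6, - 6, - 5,  -  3 , -3, - 9/8, - 1, - 1/2, 2/5,3/4, 1,2,3,4,4 , 5,9]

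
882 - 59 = 823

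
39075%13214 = 12647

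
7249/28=258+25/28 = 258.89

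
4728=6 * 788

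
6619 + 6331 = 12950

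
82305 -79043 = 3262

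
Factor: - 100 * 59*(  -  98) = 2^3*5^2*7^2*59^1= 578200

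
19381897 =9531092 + 9850805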